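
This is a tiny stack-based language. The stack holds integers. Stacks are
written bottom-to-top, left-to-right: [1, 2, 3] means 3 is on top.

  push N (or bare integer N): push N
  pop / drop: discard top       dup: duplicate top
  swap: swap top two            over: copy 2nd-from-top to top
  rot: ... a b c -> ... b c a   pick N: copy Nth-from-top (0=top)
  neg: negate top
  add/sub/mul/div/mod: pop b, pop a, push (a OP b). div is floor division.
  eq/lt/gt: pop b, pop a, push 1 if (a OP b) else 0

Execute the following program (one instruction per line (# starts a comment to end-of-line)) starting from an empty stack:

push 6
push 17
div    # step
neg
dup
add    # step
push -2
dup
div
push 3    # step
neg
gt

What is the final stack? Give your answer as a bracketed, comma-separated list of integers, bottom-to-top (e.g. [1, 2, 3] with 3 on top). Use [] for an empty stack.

After 'push 6': [6]
After 'push 17': [6, 17]
After 'div': [0]
After 'neg': [0]
After 'dup': [0, 0]
After 'add': [0]
After 'push -2': [0, -2]
After 'dup': [0, -2, -2]
After 'div': [0, 1]
After 'push 3': [0, 1, 3]
After 'neg': [0, 1, -3]
After 'gt': [0, 1]

Answer: [0, 1]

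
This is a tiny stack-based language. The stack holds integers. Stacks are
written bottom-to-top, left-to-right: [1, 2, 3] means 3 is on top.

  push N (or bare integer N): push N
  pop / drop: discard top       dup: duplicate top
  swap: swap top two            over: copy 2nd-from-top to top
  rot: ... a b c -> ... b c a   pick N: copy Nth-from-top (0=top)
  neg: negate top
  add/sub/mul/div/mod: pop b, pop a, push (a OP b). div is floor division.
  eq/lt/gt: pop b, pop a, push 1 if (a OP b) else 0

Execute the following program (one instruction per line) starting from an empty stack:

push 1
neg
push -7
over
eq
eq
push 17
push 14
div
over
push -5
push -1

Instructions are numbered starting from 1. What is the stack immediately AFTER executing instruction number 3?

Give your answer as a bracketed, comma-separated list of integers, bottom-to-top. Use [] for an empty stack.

Step 1 ('push 1'): [1]
Step 2 ('neg'): [-1]
Step 3 ('push -7'): [-1, -7]

Answer: [-1, -7]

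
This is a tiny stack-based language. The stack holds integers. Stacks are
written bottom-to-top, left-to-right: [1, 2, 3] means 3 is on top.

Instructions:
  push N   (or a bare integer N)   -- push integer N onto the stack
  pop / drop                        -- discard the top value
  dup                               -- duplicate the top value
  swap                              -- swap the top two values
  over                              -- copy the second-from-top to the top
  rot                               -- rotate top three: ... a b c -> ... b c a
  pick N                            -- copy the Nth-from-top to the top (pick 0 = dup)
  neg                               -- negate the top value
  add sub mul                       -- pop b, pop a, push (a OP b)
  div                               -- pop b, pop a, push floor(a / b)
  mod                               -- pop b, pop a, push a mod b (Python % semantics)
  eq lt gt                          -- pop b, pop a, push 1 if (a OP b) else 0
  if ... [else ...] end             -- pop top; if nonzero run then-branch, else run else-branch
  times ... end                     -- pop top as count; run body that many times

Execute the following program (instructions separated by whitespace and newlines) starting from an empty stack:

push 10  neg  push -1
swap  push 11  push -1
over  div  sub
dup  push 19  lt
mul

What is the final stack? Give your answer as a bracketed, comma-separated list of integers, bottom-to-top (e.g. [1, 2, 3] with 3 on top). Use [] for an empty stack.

Answer: [-1, -10, 12]

Derivation:
After 'push 10': [10]
After 'neg': [-10]
After 'push -1': [-10, -1]
After 'swap': [-1, -10]
After 'push 11': [-1, -10, 11]
After 'push -1': [-1, -10, 11, -1]
After 'over': [-1, -10, 11, -1, 11]
After 'div': [-1, -10, 11, -1]
After 'sub': [-1, -10, 12]
After 'dup': [-1, -10, 12, 12]
After 'push 19': [-1, -10, 12, 12, 19]
After 'lt': [-1, -10, 12, 1]
After 'mul': [-1, -10, 12]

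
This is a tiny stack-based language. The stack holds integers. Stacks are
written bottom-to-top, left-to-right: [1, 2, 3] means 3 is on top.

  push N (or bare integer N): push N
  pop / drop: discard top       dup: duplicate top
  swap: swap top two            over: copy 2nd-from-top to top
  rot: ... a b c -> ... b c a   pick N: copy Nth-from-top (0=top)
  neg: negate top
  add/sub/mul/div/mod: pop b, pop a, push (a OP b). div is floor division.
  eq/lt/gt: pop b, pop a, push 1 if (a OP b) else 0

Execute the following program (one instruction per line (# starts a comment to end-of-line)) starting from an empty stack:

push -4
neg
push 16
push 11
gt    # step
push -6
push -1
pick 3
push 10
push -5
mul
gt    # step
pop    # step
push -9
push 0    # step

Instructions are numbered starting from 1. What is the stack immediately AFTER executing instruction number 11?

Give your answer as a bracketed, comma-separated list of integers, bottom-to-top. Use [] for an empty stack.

Answer: [4, 1, -6, -1, 4, -50]

Derivation:
Step 1 ('push -4'): [-4]
Step 2 ('neg'): [4]
Step 3 ('push 16'): [4, 16]
Step 4 ('push 11'): [4, 16, 11]
Step 5 ('gt'): [4, 1]
Step 6 ('push -6'): [4, 1, -6]
Step 7 ('push -1'): [4, 1, -6, -1]
Step 8 ('pick 3'): [4, 1, -6, -1, 4]
Step 9 ('push 10'): [4, 1, -6, -1, 4, 10]
Step 10 ('push -5'): [4, 1, -6, -1, 4, 10, -5]
Step 11 ('mul'): [4, 1, -6, -1, 4, -50]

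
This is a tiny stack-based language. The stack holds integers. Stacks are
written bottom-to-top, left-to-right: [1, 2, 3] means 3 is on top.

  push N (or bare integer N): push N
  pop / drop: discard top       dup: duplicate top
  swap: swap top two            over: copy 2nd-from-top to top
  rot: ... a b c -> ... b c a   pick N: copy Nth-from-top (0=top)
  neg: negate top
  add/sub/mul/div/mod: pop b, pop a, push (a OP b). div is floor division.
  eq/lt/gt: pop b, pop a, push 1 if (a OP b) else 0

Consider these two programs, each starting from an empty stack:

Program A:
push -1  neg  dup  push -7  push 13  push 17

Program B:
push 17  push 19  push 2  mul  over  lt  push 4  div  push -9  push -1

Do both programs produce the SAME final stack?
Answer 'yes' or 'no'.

Answer: no

Derivation:
Program A trace:
  After 'push -1': [-1]
  After 'neg': [1]
  After 'dup': [1, 1]
  After 'push -7': [1, 1, -7]
  After 'push 13': [1, 1, -7, 13]
  After 'push 17': [1, 1, -7, 13, 17]
Program A final stack: [1, 1, -7, 13, 17]

Program B trace:
  After 'push 17': [17]
  After 'push 19': [17, 19]
  After 'push 2': [17, 19, 2]
  After 'mul': [17, 38]
  After 'over': [17, 38, 17]
  After 'lt': [17, 0]
  After 'push 4': [17, 0, 4]
  After 'div': [17, 0]
  After 'push -9': [17, 0, -9]
  After 'push -1': [17, 0, -9, -1]
Program B final stack: [17, 0, -9, -1]
Same: no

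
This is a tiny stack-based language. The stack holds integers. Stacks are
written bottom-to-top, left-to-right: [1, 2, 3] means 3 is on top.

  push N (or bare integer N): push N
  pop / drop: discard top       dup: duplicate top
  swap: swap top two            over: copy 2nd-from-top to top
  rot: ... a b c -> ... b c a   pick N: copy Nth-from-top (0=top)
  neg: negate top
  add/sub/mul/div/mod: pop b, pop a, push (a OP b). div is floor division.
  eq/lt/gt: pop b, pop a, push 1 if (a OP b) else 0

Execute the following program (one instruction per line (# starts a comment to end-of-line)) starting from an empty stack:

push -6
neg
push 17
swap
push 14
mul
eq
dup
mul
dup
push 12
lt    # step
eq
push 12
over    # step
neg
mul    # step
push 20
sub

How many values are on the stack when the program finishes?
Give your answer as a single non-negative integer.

After 'push -6': stack = [-6] (depth 1)
After 'neg': stack = [6] (depth 1)
After 'push 17': stack = [6, 17] (depth 2)
After 'swap': stack = [17, 6] (depth 2)
After 'push 14': stack = [17, 6, 14] (depth 3)
After 'mul': stack = [17, 84] (depth 2)
After 'eq': stack = [0] (depth 1)
After 'dup': stack = [0, 0] (depth 2)
After 'mul': stack = [0] (depth 1)
After 'dup': stack = [0, 0] (depth 2)
After 'push 12': stack = [0, 0, 12] (depth 3)
After 'lt': stack = [0, 1] (depth 2)
After 'eq': stack = [0] (depth 1)
After 'push 12': stack = [0, 12] (depth 2)
After 'over': stack = [0, 12, 0] (depth 3)
After 'neg': stack = [0, 12, 0] (depth 3)
After 'mul': stack = [0, 0] (depth 2)
After 'push 20': stack = [0, 0, 20] (depth 3)
After 'sub': stack = [0, -20] (depth 2)

Answer: 2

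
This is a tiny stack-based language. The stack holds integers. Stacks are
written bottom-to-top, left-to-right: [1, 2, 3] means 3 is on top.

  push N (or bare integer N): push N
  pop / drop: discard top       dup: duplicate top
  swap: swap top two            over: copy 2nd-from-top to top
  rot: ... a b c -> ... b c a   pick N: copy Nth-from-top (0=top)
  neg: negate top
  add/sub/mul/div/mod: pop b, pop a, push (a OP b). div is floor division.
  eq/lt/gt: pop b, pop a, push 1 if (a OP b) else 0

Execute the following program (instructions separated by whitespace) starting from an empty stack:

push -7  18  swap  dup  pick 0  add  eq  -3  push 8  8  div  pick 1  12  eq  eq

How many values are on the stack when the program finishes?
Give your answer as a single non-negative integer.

Answer: 4

Derivation:
After 'push -7': stack = [-7] (depth 1)
After 'push 18': stack = [-7, 18] (depth 2)
After 'swap': stack = [18, -7] (depth 2)
After 'dup': stack = [18, -7, -7] (depth 3)
After 'pick 0': stack = [18, -7, -7, -7] (depth 4)
After 'add': stack = [18, -7, -14] (depth 3)
After 'eq': stack = [18, 0] (depth 2)
After 'push -3': stack = [18, 0, -3] (depth 3)
After 'push 8': stack = [18, 0, -3, 8] (depth 4)
After 'push 8': stack = [18, 0, -3, 8, 8] (depth 5)
After 'div': stack = [18, 0, -3, 1] (depth 4)
After 'pick 1': stack = [18, 0, -3, 1, -3] (depth 5)
After 'push 12': stack = [18, 0, -3, 1, -3, 12] (depth 6)
After 'eq': stack = [18, 0, -3, 1, 0] (depth 5)
After 'eq': stack = [18, 0, -3, 0] (depth 4)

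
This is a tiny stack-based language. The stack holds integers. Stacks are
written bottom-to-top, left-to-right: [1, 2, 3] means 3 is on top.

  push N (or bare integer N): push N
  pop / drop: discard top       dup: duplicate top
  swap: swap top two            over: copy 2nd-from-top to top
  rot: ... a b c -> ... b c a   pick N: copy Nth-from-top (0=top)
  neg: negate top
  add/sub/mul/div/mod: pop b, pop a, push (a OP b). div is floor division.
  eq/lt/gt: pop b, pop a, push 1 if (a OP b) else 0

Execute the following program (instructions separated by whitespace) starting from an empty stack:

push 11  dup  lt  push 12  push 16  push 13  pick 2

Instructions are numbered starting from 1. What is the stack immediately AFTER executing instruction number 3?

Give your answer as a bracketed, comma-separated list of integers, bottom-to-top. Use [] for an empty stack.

Step 1 ('push 11'): [11]
Step 2 ('dup'): [11, 11]
Step 3 ('lt'): [0]

Answer: [0]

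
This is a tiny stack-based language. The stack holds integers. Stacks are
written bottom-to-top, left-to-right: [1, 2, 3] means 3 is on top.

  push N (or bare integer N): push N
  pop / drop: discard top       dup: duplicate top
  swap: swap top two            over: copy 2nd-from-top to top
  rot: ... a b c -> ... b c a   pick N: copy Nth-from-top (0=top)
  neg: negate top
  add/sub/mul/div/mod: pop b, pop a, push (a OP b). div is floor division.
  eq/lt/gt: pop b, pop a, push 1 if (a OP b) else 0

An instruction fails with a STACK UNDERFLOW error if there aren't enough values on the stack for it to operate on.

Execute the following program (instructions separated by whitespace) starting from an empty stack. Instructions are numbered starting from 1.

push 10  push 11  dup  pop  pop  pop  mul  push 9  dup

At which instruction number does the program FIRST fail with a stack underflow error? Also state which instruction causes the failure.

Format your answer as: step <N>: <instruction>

Step 1 ('push 10'): stack = [10], depth = 1
Step 2 ('push 11'): stack = [10, 11], depth = 2
Step 3 ('dup'): stack = [10, 11, 11], depth = 3
Step 4 ('pop'): stack = [10, 11], depth = 2
Step 5 ('pop'): stack = [10], depth = 1
Step 6 ('pop'): stack = [], depth = 0
Step 7 ('mul'): needs 2 value(s) but depth is 0 — STACK UNDERFLOW

Answer: step 7: mul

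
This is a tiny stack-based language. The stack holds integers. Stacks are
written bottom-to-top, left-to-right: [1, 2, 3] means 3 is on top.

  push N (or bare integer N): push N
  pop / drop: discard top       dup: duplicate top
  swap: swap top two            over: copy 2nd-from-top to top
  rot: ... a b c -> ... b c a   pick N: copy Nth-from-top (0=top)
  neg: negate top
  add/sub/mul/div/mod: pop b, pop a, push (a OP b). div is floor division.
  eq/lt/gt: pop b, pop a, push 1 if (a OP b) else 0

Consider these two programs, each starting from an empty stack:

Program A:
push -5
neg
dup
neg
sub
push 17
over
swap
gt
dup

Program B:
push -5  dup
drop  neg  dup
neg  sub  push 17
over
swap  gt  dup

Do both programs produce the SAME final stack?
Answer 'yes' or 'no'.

Program A trace:
  After 'push -5': [-5]
  After 'neg': [5]
  After 'dup': [5, 5]
  After 'neg': [5, -5]
  After 'sub': [10]
  After 'push 17': [10, 17]
  After 'over': [10, 17, 10]
  After 'swap': [10, 10, 17]
  After 'gt': [10, 0]
  After 'dup': [10, 0, 0]
Program A final stack: [10, 0, 0]

Program B trace:
  After 'push -5': [-5]
  After 'dup': [-5, -5]
  After 'drop': [-5]
  After 'neg': [5]
  After 'dup': [5, 5]
  After 'neg': [5, -5]
  After 'sub': [10]
  After 'push 17': [10, 17]
  After 'over': [10, 17, 10]
  After 'swap': [10, 10, 17]
  After 'gt': [10, 0]
  After 'dup': [10, 0, 0]
Program B final stack: [10, 0, 0]
Same: yes

Answer: yes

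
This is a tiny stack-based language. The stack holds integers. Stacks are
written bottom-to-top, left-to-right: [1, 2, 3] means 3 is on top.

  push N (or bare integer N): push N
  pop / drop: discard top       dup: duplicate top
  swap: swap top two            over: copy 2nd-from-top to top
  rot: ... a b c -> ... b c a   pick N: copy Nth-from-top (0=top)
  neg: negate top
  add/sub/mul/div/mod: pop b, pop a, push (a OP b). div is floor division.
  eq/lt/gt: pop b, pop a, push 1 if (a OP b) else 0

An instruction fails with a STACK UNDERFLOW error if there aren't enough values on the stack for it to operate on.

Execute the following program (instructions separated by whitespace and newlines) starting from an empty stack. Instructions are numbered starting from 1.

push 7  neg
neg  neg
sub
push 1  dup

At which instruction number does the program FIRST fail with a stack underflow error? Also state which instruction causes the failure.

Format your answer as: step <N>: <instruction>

Answer: step 5: sub

Derivation:
Step 1 ('push 7'): stack = [7], depth = 1
Step 2 ('neg'): stack = [-7], depth = 1
Step 3 ('neg'): stack = [7], depth = 1
Step 4 ('neg'): stack = [-7], depth = 1
Step 5 ('sub'): needs 2 value(s) but depth is 1 — STACK UNDERFLOW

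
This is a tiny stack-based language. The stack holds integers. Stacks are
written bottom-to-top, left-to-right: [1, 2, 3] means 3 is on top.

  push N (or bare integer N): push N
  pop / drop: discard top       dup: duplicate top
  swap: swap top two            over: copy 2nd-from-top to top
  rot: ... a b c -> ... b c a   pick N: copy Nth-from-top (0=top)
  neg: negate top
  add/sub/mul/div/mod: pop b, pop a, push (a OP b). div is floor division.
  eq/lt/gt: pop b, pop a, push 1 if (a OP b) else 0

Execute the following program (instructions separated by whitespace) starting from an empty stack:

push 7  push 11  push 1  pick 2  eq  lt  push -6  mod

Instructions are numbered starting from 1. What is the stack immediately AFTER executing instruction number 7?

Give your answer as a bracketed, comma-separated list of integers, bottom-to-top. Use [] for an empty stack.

Step 1 ('push 7'): [7]
Step 2 ('push 11'): [7, 11]
Step 3 ('push 1'): [7, 11, 1]
Step 4 ('pick 2'): [7, 11, 1, 7]
Step 5 ('eq'): [7, 11, 0]
Step 6 ('lt'): [7, 0]
Step 7 ('push -6'): [7, 0, -6]

Answer: [7, 0, -6]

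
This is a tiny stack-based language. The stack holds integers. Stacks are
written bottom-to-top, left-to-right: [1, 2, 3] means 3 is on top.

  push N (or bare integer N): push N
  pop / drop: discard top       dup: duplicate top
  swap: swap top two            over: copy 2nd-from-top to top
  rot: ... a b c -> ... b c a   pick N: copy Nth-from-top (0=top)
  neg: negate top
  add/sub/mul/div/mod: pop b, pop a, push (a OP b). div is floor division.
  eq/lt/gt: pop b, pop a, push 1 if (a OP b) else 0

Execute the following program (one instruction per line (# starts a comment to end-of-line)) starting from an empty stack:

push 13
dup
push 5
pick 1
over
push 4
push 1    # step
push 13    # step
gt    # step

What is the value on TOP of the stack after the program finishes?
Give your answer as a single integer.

Answer: 0

Derivation:
After 'push 13': [13]
After 'dup': [13, 13]
After 'push 5': [13, 13, 5]
After 'pick 1': [13, 13, 5, 13]
After 'over': [13, 13, 5, 13, 5]
After 'push 4': [13, 13, 5, 13, 5, 4]
After 'push 1': [13, 13, 5, 13, 5, 4, 1]
After 'push 13': [13, 13, 5, 13, 5, 4, 1, 13]
After 'gt': [13, 13, 5, 13, 5, 4, 0]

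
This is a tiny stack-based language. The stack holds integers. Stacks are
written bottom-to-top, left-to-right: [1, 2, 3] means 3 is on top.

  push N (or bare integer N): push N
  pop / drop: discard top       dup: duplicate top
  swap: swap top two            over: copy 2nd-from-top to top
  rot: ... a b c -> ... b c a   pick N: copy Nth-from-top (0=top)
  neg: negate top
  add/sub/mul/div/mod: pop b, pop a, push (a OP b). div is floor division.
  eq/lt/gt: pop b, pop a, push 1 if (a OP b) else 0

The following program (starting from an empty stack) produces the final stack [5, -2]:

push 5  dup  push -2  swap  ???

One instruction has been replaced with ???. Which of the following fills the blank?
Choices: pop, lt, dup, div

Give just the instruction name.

Stack before ???: [5, -2, 5]
Stack after ???:  [5, -2]
Checking each choice:
  pop: MATCH
  lt: produces [5, 1]
  dup: produces [5, -2, 5, 5]
  div: produces [5, -1]


Answer: pop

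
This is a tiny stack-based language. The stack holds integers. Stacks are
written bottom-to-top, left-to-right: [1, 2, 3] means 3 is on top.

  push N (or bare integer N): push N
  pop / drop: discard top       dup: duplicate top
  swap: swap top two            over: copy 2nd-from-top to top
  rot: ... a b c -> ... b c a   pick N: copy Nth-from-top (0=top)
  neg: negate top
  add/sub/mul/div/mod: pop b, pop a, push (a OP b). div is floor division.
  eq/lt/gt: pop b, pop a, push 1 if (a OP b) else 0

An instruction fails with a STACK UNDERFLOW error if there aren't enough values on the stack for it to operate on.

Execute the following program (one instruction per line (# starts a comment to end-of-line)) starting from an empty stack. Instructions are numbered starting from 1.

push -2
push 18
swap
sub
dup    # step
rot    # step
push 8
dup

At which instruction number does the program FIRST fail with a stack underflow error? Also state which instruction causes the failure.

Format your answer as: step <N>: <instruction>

Answer: step 6: rot

Derivation:
Step 1 ('push -2'): stack = [-2], depth = 1
Step 2 ('push 18'): stack = [-2, 18], depth = 2
Step 3 ('swap'): stack = [18, -2], depth = 2
Step 4 ('sub'): stack = [20], depth = 1
Step 5 ('dup'): stack = [20, 20], depth = 2
Step 6 ('rot'): needs 3 value(s) but depth is 2 — STACK UNDERFLOW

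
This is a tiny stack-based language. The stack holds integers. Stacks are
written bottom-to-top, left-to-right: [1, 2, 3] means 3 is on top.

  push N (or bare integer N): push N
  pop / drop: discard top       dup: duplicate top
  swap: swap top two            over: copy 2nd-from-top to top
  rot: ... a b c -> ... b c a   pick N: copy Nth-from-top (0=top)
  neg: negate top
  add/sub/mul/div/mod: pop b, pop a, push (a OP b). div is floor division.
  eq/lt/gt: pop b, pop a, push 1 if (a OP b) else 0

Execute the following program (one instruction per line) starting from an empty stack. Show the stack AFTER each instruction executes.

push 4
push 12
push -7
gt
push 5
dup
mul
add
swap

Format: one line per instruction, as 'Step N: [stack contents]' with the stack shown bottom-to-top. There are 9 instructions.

Step 1: [4]
Step 2: [4, 12]
Step 3: [4, 12, -7]
Step 4: [4, 1]
Step 5: [4, 1, 5]
Step 6: [4, 1, 5, 5]
Step 7: [4, 1, 25]
Step 8: [4, 26]
Step 9: [26, 4]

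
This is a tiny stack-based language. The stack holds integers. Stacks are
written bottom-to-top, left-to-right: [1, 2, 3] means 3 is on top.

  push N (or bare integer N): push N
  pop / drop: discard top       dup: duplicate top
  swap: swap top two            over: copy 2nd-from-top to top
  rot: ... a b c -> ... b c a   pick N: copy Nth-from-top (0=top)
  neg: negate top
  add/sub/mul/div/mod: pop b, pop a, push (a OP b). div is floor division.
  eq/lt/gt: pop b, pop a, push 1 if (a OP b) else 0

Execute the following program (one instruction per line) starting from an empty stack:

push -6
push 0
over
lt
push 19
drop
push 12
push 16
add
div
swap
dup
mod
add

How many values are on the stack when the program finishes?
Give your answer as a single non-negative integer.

After 'push -6': stack = [-6] (depth 1)
After 'push 0': stack = [-6, 0] (depth 2)
After 'over': stack = [-6, 0, -6] (depth 3)
After 'lt': stack = [-6, 0] (depth 2)
After 'push 19': stack = [-6, 0, 19] (depth 3)
After 'drop': stack = [-6, 0] (depth 2)
After 'push 12': stack = [-6, 0, 12] (depth 3)
After 'push 16': stack = [-6, 0, 12, 16] (depth 4)
After 'add': stack = [-6, 0, 28] (depth 3)
After 'div': stack = [-6, 0] (depth 2)
After 'swap': stack = [0, -6] (depth 2)
After 'dup': stack = [0, -6, -6] (depth 3)
After 'mod': stack = [0, 0] (depth 2)
After 'add': stack = [0] (depth 1)

Answer: 1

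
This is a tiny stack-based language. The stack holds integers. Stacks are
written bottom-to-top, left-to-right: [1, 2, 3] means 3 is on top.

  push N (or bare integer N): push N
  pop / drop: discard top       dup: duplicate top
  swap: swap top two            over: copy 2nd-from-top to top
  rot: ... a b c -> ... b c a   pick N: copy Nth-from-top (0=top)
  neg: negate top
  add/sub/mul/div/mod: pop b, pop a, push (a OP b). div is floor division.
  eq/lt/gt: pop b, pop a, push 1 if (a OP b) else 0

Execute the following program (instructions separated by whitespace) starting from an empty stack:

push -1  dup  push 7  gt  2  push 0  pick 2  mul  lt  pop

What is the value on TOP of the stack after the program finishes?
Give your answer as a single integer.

After 'push -1': [-1]
After 'dup': [-1, -1]
After 'push 7': [-1, -1, 7]
After 'gt': [-1, 0]
After 'push 2': [-1, 0, 2]
After 'push 0': [-1, 0, 2, 0]
After 'pick 2': [-1, 0, 2, 0, 0]
After 'mul': [-1, 0, 2, 0]
After 'lt': [-1, 0, 0]
After 'pop': [-1, 0]

Answer: 0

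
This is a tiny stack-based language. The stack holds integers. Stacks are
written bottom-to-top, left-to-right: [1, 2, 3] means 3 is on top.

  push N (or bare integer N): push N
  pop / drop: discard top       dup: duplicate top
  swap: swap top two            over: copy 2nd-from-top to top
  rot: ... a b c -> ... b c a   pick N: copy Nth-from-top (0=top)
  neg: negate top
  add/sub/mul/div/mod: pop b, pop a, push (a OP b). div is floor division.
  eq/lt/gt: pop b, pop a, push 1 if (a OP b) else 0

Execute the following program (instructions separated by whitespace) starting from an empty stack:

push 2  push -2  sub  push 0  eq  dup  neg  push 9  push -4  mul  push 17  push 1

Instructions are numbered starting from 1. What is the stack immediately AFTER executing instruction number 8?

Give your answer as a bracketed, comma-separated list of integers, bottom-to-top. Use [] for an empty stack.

Answer: [0, 0, 9]

Derivation:
Step 1 ('push 2'): [2]
Step 2 ('push -2'): [2, -2]
Step 3 ('sub'): [4]
Step 4 ('push 0'): [4, 0]
Step 5 ('eq'): [0]
Step 6 ('dup'): [0, 0]
Step 7 ('neg'): [0, 0]
Step 8 ('push 9'): [0, 0, 9]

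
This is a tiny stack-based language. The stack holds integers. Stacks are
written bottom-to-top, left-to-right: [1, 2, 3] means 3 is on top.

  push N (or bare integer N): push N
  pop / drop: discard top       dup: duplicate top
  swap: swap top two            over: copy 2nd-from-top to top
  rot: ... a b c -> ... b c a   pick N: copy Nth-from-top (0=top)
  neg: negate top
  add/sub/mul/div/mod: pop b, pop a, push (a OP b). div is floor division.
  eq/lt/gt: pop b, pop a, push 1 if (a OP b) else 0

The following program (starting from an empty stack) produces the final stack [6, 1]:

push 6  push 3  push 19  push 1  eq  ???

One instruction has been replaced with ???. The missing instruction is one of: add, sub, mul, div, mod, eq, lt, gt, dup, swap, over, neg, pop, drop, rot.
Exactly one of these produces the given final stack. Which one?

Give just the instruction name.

Answer: gt

Derivation:
Stack before ???: [6, 3, 0]
Stack after ???:  [6, 1]
The instruction that transforms [6, 3, 0] -> [6, 1] is: gt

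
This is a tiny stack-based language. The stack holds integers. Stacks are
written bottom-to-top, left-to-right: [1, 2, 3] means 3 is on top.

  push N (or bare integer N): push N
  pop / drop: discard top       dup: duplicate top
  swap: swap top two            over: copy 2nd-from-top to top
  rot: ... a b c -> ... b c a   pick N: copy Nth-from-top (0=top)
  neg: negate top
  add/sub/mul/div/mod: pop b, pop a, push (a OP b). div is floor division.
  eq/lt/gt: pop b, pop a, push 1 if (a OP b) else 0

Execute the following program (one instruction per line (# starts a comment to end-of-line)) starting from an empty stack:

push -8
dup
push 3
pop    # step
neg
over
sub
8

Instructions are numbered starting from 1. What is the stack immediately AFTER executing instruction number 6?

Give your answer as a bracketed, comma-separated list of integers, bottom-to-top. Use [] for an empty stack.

Step 1 ('push -8'): [-8]
Step 2 ('dup'): [-8, -8]
Step 3 ('push 3'): [-8, -8, 3]
Step 4 ('pop'): [-8, -8]
Step 5 ('neg'): [-8, 8]
Step 6 ('over'): [-8, 8, -8]

Answer: [-8, 8, -8]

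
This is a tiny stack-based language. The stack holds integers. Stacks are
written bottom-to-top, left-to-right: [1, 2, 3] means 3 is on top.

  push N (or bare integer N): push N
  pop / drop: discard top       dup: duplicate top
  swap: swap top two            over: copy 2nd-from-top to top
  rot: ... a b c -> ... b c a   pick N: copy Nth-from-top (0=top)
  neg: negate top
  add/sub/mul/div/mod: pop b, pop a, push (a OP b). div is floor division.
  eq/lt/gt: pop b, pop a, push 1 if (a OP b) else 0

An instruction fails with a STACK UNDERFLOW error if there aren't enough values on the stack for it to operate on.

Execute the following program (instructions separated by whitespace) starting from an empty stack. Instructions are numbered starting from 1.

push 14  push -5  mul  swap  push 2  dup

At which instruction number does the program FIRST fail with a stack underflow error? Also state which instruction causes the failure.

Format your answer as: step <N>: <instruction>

Step 1 ('push 14'): stack = [14], depth = 1
Step 2 ('push -5'): stack = [14, -5], depth = 2
Step 3 ('mul'): stack = [-70], depth = 1
Step 4 ('swap'): needs 2 value(s) but depth is 1 — STACK UNDERFLOW

Answer: step 4: swap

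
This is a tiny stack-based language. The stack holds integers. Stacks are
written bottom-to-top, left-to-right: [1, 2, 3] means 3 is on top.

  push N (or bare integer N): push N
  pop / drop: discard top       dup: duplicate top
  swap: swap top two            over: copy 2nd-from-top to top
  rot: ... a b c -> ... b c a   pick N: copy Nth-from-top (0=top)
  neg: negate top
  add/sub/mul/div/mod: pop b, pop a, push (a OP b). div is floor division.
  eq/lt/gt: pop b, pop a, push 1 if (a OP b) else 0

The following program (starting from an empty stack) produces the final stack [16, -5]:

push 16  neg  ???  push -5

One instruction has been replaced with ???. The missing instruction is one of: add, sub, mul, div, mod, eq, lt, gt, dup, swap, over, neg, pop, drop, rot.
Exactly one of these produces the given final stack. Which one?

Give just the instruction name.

Answer: neg

Derivation:
Stack before ???: [-16]
Stack after ???:  [16]
The instruction that transforms [-16] -> [16] is: neg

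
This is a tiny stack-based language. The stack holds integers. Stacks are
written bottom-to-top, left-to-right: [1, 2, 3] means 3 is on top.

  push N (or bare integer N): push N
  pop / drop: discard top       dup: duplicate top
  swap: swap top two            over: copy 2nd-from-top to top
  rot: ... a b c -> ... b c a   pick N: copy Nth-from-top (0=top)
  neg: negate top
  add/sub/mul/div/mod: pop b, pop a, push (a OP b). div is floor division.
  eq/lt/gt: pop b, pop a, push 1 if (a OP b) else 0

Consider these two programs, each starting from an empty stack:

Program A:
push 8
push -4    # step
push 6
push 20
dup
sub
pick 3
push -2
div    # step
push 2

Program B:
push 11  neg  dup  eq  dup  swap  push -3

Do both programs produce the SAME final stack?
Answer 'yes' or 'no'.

Program A trace:
  After 'push 8': [8]
  After 'push -4': [8, -4]
  After 'push 6': [8, -4, 6]
  After 'push 20': [8, -4, 6, 20]
  After 'dup': [8, -4, 6, 20, 20]
  After 'sub': [8, -4, 6, 0]
  After 'pick 3': [8, -4, 6, 0, 8]
  After 'push -2': [8, -4, 6, 0, 8, -2]
  After 'div': [8, -4, 6, 0, -4]
  After 'push 2': [8, -4, 6, 0, -4, 2]
Program A final stack: [8, -4, 6, 0, -4, 2]

Program B trace:
  After 'push 11': [11]
  After 'neg': [-11]
  After 'dup': [-11, -11]
  After 'eq': [1]
  After 'dup': [1, 1]
  After 'swap': [1, 1]
  After 'push -3': [1, 1, -3]
Program B final stack: [1, 1, -3]
Same: no

Answer: no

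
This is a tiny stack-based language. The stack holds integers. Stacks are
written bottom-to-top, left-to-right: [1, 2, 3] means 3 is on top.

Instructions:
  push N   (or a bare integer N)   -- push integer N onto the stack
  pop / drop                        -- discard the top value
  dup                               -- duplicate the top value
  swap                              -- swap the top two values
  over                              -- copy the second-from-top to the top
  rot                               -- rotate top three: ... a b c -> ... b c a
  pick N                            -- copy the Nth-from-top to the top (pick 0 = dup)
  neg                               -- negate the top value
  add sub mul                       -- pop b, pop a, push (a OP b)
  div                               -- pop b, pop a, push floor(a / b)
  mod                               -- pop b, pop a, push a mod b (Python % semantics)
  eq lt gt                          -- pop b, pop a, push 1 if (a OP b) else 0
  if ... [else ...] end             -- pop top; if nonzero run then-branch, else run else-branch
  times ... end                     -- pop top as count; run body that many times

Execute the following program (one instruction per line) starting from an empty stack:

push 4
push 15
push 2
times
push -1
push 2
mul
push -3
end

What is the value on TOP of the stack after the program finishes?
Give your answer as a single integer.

Answer: -3

Derivation:
After 'push 4': [4]
After 'push 15': [4, 15]
After 'push 2': [4, 15, 2]
After 'times': [4, 15]
After 'push -1': [4, 15, -1]
After 'push 2': [4, 15, -1, 2]
After 'mul': [4, 15, -2]
After 'push -3': [4, 15, -2, -3]
After 'push -1': [4, 15, -2, -3, -1]
After 'push 2': [4, 15, -2, -3, -1, 2]
After 'mul': [4, 15, -2, -3, -2]
After 'push -3': [4, 15, -2, -3, -2, -3]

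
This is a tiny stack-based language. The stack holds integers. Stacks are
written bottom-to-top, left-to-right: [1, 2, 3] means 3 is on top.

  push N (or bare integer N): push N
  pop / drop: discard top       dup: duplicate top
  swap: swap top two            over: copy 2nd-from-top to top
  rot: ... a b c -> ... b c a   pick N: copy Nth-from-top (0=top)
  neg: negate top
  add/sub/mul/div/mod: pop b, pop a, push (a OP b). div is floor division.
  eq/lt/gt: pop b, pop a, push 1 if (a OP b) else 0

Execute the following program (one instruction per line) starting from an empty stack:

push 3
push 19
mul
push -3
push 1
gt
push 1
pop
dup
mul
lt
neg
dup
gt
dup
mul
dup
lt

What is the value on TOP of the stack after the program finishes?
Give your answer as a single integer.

Answer: 0

Derivation:
After 'push 3': [3]
After 'push 19': [3, 19]
After 'mul': [57]
After 'push -3': [57, -3]
After 'push 1': [57, -3, 1]
After 'gt': [57, 0]
After 'push 1': [57, 0, 1]
After 'pop': [57, 0]
After 'dup': [57, 0, 0]
After 'mul': [57, 0]
After 'lt': [0]
After 'neg': [0]
After 'dup': [0, 0]
After 'gt': [0]
After 'dup': [0, 0]
After 'mul': [0]
After 'dup': [0, 0]
After 'lt': [0]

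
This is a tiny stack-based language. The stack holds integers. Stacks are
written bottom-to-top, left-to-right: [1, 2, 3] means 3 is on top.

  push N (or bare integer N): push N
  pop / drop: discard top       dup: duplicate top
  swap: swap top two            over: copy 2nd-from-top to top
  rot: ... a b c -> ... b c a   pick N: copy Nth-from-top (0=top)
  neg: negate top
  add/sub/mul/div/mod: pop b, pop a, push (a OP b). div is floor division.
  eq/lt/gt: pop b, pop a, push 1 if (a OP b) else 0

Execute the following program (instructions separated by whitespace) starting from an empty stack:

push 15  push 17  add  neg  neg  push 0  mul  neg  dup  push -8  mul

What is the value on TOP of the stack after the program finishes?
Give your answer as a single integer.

Answer: 0

Derivation:
After 'push 15': [15]
After 'push 17': [15, 17]
After 'add': [32]
After 'neg': [-32]
After 'neg': [32]
After 'push 0': [32, 0]
After 'mul': [0]
After 'neg': [0]
After 'dup': [0, 0]
After 'push -8': [0, 0, -8]
After 'mul': [0, 0]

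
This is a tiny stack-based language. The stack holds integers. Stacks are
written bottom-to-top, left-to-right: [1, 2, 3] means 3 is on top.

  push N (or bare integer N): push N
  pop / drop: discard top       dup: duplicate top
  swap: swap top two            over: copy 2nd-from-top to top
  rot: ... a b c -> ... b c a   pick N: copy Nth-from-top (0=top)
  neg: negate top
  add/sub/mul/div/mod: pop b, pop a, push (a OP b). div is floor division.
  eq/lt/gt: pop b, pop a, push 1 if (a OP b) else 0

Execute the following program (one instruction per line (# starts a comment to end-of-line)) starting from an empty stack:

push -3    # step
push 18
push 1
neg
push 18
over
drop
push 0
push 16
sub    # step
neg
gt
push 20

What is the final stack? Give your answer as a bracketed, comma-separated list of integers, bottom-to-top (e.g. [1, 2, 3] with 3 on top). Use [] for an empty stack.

Answer: [-3, 18, -1, 1, 20]

Derivation:
After 'push -3': [-3]
After 'push 18': [-3, 18]
After 'push 1': [-3, 18, 1]
After 'neg': [-3, 18, -1]
After 'push 18': [-3, 18, -1, 18]
After 'over': [-3, 18, -1, 18, -1]
After 'drop': [-3, 18, -1, 18]
After 'push 0': [-3, 18, -1, 18, 0]
After 'push 16': [-3, 18, -1, 18, 0, 16]
After 'sub': [-3, 18, -1, 18, -16]
After 'neg': [-3, 18, -1, 18, 16]
After 'gt': [-3, 18, -1, 1]
After 'push 20': [-3, 18, -1, 1, 20]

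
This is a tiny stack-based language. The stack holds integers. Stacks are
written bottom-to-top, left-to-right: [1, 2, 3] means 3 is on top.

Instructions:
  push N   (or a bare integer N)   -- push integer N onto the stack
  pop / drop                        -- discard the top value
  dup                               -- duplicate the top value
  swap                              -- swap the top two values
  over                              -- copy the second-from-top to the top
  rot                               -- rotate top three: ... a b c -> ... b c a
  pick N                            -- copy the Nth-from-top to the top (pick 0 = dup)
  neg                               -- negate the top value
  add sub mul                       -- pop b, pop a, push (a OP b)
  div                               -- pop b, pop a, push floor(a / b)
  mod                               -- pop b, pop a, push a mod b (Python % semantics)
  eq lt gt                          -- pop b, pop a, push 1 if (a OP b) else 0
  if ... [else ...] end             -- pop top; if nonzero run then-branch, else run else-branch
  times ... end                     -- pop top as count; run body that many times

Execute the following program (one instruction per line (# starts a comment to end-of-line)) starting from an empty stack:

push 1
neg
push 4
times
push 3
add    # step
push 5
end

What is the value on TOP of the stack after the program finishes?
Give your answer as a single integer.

After 'push 1': [1]
After 'neg': [-1]
After 'push 4': [-1, 4]
After 'times': [-1]
After 'push 3': [-1, 3]
After 'add': [2]
After 'push 5': [2, 5]
After 'push 3': [2, 5, 3]
After 'add': [2, 8]
After 'push 5': [2, 8, 5]
After 'push 3': [2, 8, 5, 3]
After 'add': [2, 8, 8]
After 'push 5': [2, 8, 8, 5]
After 'push 3': [2, 8, 8, 5, 3]
After 'add': [2, 8, 8, 8]
After 'push 5': [2, 8, 8, 8, 5]

Answer: 5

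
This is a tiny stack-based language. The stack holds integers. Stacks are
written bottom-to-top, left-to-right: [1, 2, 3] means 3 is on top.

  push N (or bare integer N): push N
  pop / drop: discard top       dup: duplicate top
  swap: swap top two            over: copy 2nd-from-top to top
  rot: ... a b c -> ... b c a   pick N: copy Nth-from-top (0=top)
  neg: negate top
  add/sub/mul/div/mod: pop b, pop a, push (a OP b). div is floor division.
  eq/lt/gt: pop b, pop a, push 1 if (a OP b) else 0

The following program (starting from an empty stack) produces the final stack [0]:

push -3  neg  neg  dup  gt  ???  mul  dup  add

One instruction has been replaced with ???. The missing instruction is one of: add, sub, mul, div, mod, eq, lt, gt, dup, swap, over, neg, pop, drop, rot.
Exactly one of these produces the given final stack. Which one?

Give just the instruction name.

Stack before ???: [0]
Stack after ???:  [0, 0]
The instruction that transforms [0] -> [0, 0] is: dup

Answer: dup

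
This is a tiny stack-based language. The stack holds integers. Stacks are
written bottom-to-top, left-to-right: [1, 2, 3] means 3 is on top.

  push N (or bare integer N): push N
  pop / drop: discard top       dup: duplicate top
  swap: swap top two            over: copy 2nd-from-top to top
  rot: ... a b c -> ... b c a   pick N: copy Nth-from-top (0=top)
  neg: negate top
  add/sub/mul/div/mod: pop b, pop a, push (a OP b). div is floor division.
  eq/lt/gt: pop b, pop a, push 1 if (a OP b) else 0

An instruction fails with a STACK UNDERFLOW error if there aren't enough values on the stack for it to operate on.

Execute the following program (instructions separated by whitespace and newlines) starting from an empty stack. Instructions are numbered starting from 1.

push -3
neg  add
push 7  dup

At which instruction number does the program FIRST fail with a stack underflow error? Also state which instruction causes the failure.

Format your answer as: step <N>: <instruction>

Step 1 ('push -3'): stack = [-3], depth = 1
Step 2 ('neg'): stack = [3], depth = 1
Step 3 ('add'): needs 2 value(s) but depth is 1 — STACK UNDERFLOW

Answer: step 3: add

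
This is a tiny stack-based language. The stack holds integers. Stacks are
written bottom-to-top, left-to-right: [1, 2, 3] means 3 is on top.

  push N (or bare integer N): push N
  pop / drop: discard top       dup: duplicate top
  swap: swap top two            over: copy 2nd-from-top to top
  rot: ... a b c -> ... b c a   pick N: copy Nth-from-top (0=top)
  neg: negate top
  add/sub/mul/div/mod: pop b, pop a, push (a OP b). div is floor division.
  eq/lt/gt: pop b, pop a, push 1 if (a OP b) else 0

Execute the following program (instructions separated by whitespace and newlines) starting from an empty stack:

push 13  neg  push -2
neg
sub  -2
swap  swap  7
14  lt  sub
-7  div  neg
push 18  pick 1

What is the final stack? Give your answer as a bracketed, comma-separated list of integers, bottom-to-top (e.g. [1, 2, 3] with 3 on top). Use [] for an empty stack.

After 'push 13': [13]
After 'neg': [-13]
After 'push -2': [-13, -2]
After 'neg': [-13, 2]
After 'sub': [-15]
After 'push -2': [-15, -2]
After 'swap': [-2, -15]
After 'swap': [-15, -2]
After 'push 7': [-15, -2, 7]
After 'push 14': [-15, -2, 7, 14]
After 'lt': [-15, -2, 1]
After 'sub': [-15, -3]
After 'push -7': [-15, -3, -7]
After 'div': [-15, 0]
After 'neg': [-15, 0]
After 'push 18': [-15, 0, 18]
After 'pick 1': [-15, 0, 18, 0]

Answer: [-15, 0, 18, 0]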